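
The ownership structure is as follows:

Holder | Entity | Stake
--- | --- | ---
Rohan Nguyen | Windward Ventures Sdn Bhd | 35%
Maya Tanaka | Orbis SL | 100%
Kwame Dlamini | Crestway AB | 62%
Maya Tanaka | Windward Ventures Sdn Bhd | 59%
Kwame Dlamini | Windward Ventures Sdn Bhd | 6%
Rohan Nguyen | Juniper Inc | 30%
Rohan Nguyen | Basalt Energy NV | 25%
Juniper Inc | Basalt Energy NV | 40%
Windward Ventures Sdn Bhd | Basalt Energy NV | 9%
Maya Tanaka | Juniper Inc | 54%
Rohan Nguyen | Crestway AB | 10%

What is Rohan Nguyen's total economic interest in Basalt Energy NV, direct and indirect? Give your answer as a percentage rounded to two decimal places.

Rohan reaches Basalt along 3 paths.
Via Juniper: 30% × 40% = 12%.
Via Windward: 35% × 9% = 3.15%.
Direct stake: 25% = 25%.
Total: 12% + 3.15% + 25% = 40.15%.

40.15%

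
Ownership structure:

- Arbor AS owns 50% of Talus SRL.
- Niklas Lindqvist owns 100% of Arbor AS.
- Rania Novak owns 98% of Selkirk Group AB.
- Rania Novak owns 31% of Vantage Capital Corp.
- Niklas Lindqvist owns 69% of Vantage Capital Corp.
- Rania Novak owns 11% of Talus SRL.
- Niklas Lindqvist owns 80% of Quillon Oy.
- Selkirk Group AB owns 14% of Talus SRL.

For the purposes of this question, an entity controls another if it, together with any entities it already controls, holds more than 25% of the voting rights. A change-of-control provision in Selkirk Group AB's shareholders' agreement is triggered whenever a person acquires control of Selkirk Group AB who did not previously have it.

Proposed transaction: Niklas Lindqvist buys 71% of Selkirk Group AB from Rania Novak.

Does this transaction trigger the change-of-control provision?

Yes

The purchase adds only to Niklas's holdings (Rania's stake shrinks), so Niklas is the only person who could newly come to control Selkirk.
Niklas holds 100% of Arbor, so Niklas controls Arbor.
Niklas holds 69% of Vantage, so Niklas controls Vantage.
Niklas holds 80% of Quillon, so Niklas controls Quillon.
Arbor holds 50% of Talus, so Niklas controls Talus.
Neither Niklas nor any entity Niklas controls holds any voting interest in Selkirk.
So before the transaction, Niklas does not control Selkirk.
After the purchase, Niklas holds 71% of Selkirk directly, and Rania's stake falls to 27%.
Niklas holds 71% of Selkirk, so Niklas controls Selkirk.
Niklas did not control Selkirk before and does after, so the clause is triggered.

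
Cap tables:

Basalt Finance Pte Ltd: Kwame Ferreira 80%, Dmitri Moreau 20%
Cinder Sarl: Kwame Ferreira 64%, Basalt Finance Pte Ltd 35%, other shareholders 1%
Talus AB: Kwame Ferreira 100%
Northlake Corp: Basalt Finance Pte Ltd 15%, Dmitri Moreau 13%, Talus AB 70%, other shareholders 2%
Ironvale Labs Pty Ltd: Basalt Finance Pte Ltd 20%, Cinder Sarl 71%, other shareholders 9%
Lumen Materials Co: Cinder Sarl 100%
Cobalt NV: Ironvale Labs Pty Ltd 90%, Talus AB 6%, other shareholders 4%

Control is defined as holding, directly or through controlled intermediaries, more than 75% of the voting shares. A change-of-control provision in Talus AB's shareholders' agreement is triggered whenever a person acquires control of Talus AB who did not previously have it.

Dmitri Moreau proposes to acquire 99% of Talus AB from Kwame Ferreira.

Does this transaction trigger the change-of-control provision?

The purchase adds only to Dmitri's holdings (Kwame's stake shrinks), so Dmitri is the only person who could newly come to control Talus.
Dmitri's largest direct stake is 20% in Basalt, which does not meet the threshold, so Dmitri controls no company.
Neither Dmitri nor any entity Dmitri controls holds any voting interest in Talus.
So before the transaction, Dmitri does not control Talus.
After the purchase, Dmitri holds 99% of Talus directly, and Kwame's stake falls to 1%.
Dmitri holds 99% of Talus, so Dmitri controls Talus.
Dmitri did not control Talus before and does after, so the clause is triggered.

Yes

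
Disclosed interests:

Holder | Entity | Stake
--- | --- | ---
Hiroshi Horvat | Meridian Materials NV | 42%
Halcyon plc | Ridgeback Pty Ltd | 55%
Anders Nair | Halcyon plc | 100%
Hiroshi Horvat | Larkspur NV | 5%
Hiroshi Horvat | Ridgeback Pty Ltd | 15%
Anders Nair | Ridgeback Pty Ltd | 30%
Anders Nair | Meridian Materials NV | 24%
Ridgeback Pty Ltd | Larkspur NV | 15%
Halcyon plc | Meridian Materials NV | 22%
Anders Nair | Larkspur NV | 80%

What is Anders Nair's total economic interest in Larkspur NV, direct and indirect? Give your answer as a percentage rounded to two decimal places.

92.75%

Anders reaches Larkspur along 3 paths.
Via Ridgeback: 30% × 15% = 4.5%.
Via Halcyon → Ridgeback: 100% × 55% × 15% = 8.25%.
Direct stake: 80% = 80%.
Total: 4.5% + 8.25% + 80% = 92.75%.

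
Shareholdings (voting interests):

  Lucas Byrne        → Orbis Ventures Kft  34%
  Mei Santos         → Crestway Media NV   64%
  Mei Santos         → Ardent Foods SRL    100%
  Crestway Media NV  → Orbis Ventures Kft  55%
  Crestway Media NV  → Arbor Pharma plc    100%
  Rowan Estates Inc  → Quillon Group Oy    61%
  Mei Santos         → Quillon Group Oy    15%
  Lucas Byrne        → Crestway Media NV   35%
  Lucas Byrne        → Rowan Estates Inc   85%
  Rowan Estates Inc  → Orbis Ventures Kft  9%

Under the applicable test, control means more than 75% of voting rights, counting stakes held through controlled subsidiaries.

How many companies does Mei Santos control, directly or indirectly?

1

Mei holds 100% of Ardent, so Mei controls Ardent.
No other company's threshold is met.
Mei controls 1 company.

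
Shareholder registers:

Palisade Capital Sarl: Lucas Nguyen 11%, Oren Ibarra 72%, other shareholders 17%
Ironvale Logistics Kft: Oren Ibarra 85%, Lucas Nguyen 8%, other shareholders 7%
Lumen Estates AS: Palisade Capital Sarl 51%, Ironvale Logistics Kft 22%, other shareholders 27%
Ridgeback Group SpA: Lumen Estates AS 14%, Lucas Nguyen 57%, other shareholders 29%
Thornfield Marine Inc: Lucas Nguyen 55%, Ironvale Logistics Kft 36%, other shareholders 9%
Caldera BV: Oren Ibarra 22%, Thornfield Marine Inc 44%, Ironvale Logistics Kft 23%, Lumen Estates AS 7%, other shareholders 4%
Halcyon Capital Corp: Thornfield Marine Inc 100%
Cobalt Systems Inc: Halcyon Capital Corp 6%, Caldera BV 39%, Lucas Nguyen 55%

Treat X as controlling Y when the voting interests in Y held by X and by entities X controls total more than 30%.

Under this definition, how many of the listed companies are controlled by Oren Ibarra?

Oren holds 72% of Palisade, so Oren controls Palisade.
Oren holds 85% of Ironvale, so Oren controls Ironvale.
Palisade and Ironvale together hold 51% + 22% = 73% of Lumen, so Oren controls Lumen.
Ironvale holds 36% of Thornfield, so Oren controls Thornfield.
Oren and Thornfield and Ironvale and Lumen together hold 22% + 44% + 23% + 7% = 96% of Caldera, so Oren controls Caldera.
Thornfield holds 100% of Halcyon, so Oren controls Halcyon.
Halcyon and Caldera together hold 6% + 39% = 45% of Cobalt, so Oren controls Cobalt.
No other company's threshold is met.
Oren controls 7 companies.

7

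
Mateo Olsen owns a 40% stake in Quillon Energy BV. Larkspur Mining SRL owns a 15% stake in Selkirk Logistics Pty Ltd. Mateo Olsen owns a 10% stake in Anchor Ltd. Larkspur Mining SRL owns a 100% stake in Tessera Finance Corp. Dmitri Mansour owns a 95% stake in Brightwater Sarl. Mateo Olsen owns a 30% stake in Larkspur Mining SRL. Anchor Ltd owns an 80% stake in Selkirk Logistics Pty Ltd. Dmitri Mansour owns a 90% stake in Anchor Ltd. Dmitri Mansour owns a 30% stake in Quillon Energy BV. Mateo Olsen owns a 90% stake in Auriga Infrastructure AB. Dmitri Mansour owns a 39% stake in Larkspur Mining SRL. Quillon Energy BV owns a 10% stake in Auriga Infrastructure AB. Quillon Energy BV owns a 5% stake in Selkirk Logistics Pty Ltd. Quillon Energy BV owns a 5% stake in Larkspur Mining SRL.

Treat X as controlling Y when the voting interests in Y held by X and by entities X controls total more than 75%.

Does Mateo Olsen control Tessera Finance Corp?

Mateo holds 90% of Auriga, so Mateo controls Auriga.
Neither Mateo nor any entity Mateo controls holds any voting interest in Tessera.
So Mateo does not control Tessera.

No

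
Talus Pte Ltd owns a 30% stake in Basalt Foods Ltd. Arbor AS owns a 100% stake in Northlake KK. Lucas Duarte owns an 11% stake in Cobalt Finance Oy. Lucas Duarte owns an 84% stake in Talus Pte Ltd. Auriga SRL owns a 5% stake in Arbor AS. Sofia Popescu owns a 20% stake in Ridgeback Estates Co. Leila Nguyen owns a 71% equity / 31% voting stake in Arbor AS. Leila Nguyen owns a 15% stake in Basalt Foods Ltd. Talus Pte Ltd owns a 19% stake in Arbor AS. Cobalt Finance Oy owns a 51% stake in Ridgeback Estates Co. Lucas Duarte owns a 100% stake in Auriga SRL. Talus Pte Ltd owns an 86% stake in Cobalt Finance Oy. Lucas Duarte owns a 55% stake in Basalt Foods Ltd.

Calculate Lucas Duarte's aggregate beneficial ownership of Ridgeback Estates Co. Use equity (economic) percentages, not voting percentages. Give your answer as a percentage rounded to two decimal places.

42.45%

Lucas reaches Ridgeback along 2 paths.
Via Cobalt: 11% × 51% = 5.61%.
Via Talus → Cobalt: 84% × 86% × 51% = 36.8424%.
Total: 5.61% + 36.8424% = 42.4524%.
Rounded: 42.45%.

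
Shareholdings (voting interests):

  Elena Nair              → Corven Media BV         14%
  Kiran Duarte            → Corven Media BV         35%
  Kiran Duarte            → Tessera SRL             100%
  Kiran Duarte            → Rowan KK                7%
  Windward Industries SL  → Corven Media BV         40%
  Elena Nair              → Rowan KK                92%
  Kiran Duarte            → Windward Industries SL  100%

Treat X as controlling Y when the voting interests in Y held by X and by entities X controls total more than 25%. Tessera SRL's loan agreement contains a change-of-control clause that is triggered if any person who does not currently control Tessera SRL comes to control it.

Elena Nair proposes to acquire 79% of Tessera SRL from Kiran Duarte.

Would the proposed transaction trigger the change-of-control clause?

The purchase adds only to Elena's holdings (Kiran's stake shrinks), so Elena is the only person who could newly come to control Tessera.
Elena holds 92% of Rowan, so Elena controls Rowan.
Neither Elena nor any entity Elena controls holds any voting interest in Tessera.
So before the transaction, Elena does not control Tessera.
After the purchase, Elena holds 79% of Tessera directly, and Kiran's stake falls to 21%.
Elena holds 79% of Tessera, so Elena controls Tessera.
Elena did not control Tessera before and does after, so the clause is triggered.

Yes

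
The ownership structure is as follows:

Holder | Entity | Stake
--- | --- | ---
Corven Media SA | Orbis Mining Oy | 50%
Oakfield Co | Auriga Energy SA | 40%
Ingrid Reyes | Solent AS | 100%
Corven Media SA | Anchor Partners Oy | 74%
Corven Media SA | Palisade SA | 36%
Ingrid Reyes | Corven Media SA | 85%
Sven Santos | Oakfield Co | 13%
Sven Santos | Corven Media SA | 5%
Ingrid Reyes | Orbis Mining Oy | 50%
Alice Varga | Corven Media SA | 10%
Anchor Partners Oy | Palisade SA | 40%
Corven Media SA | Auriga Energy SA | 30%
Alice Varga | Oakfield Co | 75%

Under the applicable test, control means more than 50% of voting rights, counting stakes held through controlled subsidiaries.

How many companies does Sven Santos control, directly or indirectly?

Sven's largest direct stake is 13% in Oakfield, which does not meet the threshold.
Sven controls 0 companies.

0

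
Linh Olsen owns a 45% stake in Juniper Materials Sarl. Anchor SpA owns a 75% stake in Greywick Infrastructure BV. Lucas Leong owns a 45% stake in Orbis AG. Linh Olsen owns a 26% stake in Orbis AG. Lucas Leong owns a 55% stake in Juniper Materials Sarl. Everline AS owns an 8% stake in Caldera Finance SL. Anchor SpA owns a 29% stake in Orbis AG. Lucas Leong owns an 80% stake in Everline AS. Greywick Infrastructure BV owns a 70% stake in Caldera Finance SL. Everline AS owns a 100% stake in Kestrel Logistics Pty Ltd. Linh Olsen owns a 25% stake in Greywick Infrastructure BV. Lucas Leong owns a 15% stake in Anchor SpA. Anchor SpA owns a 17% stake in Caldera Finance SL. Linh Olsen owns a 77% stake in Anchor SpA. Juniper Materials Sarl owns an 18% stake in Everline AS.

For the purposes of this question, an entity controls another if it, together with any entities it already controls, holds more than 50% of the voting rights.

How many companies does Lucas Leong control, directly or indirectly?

3

Lucas holds 55% of Juniper, so Lucas controls Juniper.
Lucas and Juniper together hold 80% + 18% = 98% of Everline, so Lucas controls Everline.
Everline holds 100% of Kestrel, so Lucas controls Kestrel.
No other company's threshold is met.
Lucas controls 3 companies.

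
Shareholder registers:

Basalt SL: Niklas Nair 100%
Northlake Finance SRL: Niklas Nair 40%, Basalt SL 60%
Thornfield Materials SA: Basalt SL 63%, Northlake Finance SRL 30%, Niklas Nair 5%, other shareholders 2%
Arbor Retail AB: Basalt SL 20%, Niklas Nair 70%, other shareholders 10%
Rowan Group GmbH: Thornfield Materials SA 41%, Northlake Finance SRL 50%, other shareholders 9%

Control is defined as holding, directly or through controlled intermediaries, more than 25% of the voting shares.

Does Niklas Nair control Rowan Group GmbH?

Niklas holds 100% of Basalt, so Niklas controls Basalt.
Niklas and Basalt together hold 40% + 60% = 100% of Northlake, so Niklas controls Northlake.
Basalt and Northlake and Niklas together hold 63% + 30% + 5% = 98% of Thornfield, so Niklas controls Thornfield.
Thornfield and Northlake together hold 41% + 50% = 91% of Rowan, so Niklas controls Rowan.

Yes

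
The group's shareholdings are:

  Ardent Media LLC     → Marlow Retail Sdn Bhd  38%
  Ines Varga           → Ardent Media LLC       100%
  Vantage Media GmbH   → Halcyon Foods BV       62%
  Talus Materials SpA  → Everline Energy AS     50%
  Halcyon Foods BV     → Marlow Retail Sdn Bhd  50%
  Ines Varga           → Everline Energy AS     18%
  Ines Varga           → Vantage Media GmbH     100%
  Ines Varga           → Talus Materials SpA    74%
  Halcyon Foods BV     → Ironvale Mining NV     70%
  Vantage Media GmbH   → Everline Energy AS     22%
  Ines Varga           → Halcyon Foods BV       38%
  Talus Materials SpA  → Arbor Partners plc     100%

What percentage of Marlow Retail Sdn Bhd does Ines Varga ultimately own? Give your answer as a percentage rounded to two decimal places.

88.00%

Ines reaches Marlow along 3 paths.
Via Ardent: 100% × 38% = 38%.
Via Halcyon: 38% × 50% = 19%.
Via Vantage → Halcyon: 100% × 62% × 50% = 31%.
Total: 38% + 19% + 31% = 88%.
Rounded: 88.00%.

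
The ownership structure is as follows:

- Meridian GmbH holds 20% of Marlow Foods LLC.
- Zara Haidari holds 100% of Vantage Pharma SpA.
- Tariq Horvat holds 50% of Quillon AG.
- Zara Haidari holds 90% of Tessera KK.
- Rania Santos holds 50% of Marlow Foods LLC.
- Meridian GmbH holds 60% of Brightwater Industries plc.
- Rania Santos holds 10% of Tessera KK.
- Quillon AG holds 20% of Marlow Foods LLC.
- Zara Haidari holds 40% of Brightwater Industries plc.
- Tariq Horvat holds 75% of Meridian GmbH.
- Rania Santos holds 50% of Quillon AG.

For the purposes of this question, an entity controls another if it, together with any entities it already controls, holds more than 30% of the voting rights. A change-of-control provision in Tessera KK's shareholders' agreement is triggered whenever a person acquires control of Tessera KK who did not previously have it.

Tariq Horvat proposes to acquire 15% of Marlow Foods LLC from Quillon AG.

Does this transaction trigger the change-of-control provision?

The purchase adds only to Tariq's holdings (Quillon's stake shrinks), so Tariq is the only person who could newly come to control Tessera.
Tariq holds 50% of Quillon, so Tariq controls Quillon.
Tariq holds 75% of Meridian, so Tariq controls Meridian.
Meridian holds 60% of Brightwater, so Tariq controls Brightwater.
Meridian and Quillon together hold 20% + 20% = 40% of Marlow, so Tariq controls Marlow.
Neither Tariq nor any entity Tariq controls holds any voting interest in Tessera.
So before the transaction, Tariq does not control Tessera.
After the purchase, Tariq holds 15% of Marlow directly, and Quillon's stake falls to 5%.
Meridian and Quillon and Tariq together hold 20% + 5% + 15% = 40% of Marlow, so Tariq controls Marlow.
After the transaction, neither Tariq nor any entity Tariq controls holds a voting interest in Tessera, so Tariq still does not control it.
No new person acquires control, so the clause is not triggered.

No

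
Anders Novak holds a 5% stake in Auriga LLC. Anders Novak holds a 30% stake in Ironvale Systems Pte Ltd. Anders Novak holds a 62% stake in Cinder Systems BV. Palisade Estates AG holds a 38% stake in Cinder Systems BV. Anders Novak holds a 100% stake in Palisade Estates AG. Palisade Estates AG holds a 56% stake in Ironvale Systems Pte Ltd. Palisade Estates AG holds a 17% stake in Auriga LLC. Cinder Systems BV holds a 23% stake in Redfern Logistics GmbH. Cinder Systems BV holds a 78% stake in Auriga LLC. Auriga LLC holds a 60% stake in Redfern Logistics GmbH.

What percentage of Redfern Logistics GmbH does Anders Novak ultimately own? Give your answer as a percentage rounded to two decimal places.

83.00%

Anders reaches Redfern along 6 paths.
Via Palisade → Cinder: 100% × 38% × 23% = 8.74%.
Via Cinder: 62% × 23% = 14.26%.
Via Palisade → Cinder → Auriga: 100% × 38% × 78% × 60% = 17.784%.
Via Cinder → Auriga: 62% × 78% × 60% = 29.016%.
Via Auriga: 5% × 60% = 3%.
Via Palisade → Auriga: 100% × 17% × 60% = 10.2%.
Total: 8.74% + 14.26% + 17.784% + 29.016% + 3% + 10.2% = 83%.
Rounded: 83.00%.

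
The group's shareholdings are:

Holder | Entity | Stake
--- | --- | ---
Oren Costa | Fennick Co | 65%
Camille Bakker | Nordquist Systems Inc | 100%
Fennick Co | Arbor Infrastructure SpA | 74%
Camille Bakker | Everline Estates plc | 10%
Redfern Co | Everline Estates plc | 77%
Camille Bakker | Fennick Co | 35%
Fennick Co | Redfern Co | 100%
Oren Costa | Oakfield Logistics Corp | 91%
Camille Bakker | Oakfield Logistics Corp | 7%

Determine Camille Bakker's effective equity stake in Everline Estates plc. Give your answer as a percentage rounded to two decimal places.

36.95%

Camille reaches Everline along 2 paths.
Direct stake: 10% = 10%.
Via Fennick → Redfern: 35% × 100% × 77% = 26.95%.
Total: 10% + 26.95% = 36.95%.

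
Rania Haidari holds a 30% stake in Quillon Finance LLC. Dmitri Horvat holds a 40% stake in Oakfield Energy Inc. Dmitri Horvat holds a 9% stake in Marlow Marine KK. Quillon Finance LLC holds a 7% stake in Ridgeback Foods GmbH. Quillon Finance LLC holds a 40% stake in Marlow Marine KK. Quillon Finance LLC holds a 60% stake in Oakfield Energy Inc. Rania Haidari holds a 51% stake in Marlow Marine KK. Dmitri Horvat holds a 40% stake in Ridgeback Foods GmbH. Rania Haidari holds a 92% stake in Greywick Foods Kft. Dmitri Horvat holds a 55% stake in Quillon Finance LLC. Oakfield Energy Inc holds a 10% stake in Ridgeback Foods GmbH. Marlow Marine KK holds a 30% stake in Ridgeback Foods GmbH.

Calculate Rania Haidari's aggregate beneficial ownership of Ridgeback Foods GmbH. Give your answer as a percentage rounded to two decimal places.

22.80%

Rania reaches Ridgeback along 4 paths.
Via Marlow: 51% × 30% = 15.3%.
Via Quillon → Marlow: 30% × 40% × 30% = 3.6%.
Via Quillon → Oakfield: 30% × 60% × 10% = 1.8%.
Via Quillon: 30% × 7% = 2.1%.
Total: 15.3% + 3.6% + 1.8% + 2.1% = 22.8%.
Rounded: 22.80%.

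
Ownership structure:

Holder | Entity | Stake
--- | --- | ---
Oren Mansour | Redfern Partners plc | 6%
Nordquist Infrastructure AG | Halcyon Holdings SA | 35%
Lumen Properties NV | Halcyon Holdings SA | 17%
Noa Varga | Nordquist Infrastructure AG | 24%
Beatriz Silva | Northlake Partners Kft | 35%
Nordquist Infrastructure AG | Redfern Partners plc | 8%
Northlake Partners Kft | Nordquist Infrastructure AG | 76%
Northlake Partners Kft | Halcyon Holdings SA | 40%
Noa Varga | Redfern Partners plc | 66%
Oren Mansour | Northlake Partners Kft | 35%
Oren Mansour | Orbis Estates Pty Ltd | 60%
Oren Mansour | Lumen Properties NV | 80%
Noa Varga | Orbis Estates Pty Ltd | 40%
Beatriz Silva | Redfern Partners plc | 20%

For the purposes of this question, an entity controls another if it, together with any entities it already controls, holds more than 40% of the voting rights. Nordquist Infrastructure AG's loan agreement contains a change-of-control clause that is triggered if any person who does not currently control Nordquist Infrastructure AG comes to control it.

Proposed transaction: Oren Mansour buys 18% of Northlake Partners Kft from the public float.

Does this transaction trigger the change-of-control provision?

The purchase changes only Oren's holdings, so Oren is the only person who could newly come to control Nordquist.
Oren holds 60% of Orbis, so Oren controls Orbis.
Oren holds 80% of Lumen, so Oren controls Lumen.
Neither Oren nor any entity Oren controls holds any voting interest in Nordquist.
So before the transaction, Oren does not control Nordquist.
After the purchase, Oren's direct stake in Northlake rises to 35% + 18% = 53%.
Oren holds 53% of Northlake, so Oren controls Northlake.
Northlake holds 76% of Nordquist, so Oren controls Nordquist.
Oren did not control Nordquist before and does after, so the clause is triggered.

Yes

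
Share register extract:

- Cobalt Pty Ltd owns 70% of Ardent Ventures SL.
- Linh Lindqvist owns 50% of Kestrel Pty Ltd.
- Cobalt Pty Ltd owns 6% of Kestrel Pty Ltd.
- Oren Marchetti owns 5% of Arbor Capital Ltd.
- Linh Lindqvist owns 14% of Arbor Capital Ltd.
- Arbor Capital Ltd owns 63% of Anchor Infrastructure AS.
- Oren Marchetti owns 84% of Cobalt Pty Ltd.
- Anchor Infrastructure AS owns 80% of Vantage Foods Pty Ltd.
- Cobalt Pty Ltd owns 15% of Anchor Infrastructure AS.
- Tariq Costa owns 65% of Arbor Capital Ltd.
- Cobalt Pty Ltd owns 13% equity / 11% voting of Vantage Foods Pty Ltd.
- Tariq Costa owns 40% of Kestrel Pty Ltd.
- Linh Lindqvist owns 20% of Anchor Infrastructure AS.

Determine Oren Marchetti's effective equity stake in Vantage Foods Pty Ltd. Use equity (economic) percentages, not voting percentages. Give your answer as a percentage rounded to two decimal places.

Oren reaches Vantage along 3 paths.
Via Cobalt → Anchor: 84% × 15% × 80% = 10.08%.
Via Arbor → Anchor: 5% × 63% × 80% = 2.52%.
Via Cobalt: 84% × 13% = 10.92%.
Total: 10.08% + 2.52% + 10.92% = 23.52%.

23.52%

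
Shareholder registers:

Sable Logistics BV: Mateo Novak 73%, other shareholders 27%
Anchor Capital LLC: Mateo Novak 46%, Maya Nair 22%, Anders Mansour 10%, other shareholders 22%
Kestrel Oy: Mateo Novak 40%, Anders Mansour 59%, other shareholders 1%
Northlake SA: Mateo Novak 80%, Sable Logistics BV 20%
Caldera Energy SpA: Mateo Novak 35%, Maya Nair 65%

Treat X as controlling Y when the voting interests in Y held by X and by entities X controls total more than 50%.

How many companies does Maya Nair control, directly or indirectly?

1

Maya holds 65% of Caldera, so Maya controls Caldera.
No other company's threshold is met.
Maya controls 1 company.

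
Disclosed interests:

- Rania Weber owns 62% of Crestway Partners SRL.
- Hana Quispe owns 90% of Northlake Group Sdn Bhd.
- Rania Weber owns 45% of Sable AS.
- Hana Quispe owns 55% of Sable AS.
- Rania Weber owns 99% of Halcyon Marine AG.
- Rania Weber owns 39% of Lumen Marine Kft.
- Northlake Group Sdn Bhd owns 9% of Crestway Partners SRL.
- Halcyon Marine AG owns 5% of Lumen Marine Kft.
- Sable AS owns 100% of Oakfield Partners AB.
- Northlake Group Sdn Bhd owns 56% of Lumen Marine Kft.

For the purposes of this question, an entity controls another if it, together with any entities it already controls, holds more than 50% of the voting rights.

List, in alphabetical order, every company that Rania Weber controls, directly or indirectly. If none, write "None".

Rania holds 99% of Halcyon, so Rania controls Halcyon.
Rania holds 62% of Crestway, so Rania controls Crestway.
No other company's threshold is met.

Crestway Partners SRL, Halcyon Marine AG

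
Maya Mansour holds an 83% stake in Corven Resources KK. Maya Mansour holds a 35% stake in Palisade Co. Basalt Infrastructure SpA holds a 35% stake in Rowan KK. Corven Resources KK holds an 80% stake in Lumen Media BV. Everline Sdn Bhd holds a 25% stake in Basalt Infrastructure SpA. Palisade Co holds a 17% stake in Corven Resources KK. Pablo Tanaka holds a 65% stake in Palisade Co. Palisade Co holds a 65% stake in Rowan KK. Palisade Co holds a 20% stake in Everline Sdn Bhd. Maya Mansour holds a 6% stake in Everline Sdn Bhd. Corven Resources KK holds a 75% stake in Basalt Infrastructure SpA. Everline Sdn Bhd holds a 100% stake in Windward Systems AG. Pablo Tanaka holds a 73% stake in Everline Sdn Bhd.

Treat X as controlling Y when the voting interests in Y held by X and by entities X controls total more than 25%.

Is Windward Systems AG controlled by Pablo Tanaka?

Pablo holds 65% of Palisade, so Pablo controls Palisade.
Palisade and Pablo together hold 20% + 73% = 93% of Everline, so Pablo controls Everline.
Everline holds 100% of Windward, so Pablo controls Windward.

Yes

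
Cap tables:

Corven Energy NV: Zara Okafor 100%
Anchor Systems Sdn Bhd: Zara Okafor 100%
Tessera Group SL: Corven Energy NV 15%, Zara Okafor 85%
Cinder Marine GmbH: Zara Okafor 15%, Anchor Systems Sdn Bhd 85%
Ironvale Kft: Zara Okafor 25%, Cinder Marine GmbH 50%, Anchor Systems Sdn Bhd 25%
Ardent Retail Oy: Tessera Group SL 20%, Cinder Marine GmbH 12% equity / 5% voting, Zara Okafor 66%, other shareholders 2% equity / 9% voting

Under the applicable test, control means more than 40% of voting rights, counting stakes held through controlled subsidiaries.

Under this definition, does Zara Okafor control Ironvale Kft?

Zara holds 100% of Anchor, so Zara controls Anchor.
Zara and Anchor together hold 15% + 85% = 100% of Cinder, so Zara controls Cinder.
Zara and Cinder and Anchor together hold 25% + 50% + 25% = 100% of Ironvale, so Zara controls Ironvale.

Yes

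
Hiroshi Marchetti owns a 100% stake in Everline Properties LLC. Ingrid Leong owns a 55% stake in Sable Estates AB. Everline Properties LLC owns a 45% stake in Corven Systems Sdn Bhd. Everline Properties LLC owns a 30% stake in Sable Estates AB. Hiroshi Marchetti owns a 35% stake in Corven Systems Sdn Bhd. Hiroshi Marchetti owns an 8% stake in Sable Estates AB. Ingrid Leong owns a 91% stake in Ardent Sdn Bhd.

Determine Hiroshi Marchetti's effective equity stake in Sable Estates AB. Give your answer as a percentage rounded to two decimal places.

38.00%

Hiroshi reaches Sable along 2 paths.
Via Everline: 100% × 30% = 30%.
Direct stake: 8% = 8%.
Total: 30% + 8% = 38%.
Rounded: 38.00%.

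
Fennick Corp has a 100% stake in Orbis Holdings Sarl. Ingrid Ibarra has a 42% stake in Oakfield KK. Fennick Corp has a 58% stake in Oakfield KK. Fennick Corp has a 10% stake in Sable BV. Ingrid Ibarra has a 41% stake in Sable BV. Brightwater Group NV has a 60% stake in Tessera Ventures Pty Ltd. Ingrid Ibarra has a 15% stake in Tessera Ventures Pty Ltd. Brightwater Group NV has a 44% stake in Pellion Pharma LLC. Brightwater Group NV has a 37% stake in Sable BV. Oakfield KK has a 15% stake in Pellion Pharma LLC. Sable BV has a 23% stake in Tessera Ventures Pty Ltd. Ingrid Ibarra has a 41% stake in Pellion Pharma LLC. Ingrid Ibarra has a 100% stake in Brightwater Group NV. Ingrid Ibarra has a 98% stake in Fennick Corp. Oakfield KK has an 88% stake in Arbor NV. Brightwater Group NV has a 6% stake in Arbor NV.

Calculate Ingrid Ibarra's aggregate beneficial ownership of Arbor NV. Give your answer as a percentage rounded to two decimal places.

92.98%

Ingrid reaches Arbor along 3 paths.
Via Brightwater: 100% × 6% = 6%.
Via Fennick → Oakfield: 98% × 58% × 88% = 50.0192%.
Via Oakfield: 42% × 88% = 36.96%.
Total: 6% + 50.0192% + 36.96% = 92.9792%.
Rounded: 92.98%.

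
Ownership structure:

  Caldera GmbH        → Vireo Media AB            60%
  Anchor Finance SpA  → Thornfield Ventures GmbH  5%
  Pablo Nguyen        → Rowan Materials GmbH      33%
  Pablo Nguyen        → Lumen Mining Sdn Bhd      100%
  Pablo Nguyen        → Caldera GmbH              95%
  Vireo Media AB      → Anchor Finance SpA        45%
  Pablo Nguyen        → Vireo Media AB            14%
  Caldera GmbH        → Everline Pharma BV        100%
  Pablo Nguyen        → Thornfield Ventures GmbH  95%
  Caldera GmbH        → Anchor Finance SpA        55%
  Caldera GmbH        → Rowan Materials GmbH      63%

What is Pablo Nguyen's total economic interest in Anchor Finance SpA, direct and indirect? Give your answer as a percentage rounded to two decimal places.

Pablo reaches Anchor along 3 paths.
Via Vireo: 14% × 45% = 6.3%.
Via Caldera → Vireo: 95% × 60% × 45% = 25.65%.
Via Caldera: 95% × 55% = 52.25%.
Total: 6.3% + 25.65% + 52.25% = 84.2%.
Rounded: 84.20%.

84.20%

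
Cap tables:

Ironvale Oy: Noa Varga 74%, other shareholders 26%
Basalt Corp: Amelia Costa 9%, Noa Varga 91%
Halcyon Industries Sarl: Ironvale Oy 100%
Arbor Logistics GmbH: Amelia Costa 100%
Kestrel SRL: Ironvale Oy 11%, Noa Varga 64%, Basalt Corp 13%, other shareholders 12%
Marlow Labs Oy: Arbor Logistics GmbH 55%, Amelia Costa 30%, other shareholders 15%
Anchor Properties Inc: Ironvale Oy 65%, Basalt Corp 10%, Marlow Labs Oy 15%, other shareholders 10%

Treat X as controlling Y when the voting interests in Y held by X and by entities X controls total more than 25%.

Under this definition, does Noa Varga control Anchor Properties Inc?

Yes

Noa holds 91% of Basalt, so Noa controls Basalt.
Noa holds 74% of Ironvale, so Noa controls Ironvale.
Ironvale and Basalt together hold 65% + 10% = 75% of Anchor, so Noa controls Anchor.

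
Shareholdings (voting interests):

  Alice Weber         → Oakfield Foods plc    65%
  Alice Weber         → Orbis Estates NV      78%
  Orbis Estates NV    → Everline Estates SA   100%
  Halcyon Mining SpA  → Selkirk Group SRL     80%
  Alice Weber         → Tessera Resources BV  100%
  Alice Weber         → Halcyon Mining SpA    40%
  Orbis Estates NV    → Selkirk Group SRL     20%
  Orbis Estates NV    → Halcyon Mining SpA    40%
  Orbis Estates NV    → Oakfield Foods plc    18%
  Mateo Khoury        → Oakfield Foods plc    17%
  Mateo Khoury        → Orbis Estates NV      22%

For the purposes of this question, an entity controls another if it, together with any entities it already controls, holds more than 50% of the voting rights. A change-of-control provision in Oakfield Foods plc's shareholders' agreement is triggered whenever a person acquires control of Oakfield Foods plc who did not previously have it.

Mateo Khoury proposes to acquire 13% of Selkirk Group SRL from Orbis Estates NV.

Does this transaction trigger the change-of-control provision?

No

The purchase adds only to Mateo's holdings (Orbis's stake shrinks), so Mateo is the only person who could newly come to control Oakfield.
Mateo's largest direct stake is 22% in Orbis, which does not meet the threshold, so Mateo controls no company.
In Oakfield, Mateo's side holds only 17%, not > 50%.
So before the transaction, Mateo does not control Oakfield.
After the purchase, Mateo holds 13% of Selkirk directly, and Orbis's stake falls to 7%.
Mateo's side now holds 13% of Selkirk, not > 50%, so Mateo still does not control Selkirk.
After the transaction, Mateo's side holds 17% of Oakfield, not > 50%, so Mateo still does not control Oakfield.
No new person acquires control, so the clause is not triggered.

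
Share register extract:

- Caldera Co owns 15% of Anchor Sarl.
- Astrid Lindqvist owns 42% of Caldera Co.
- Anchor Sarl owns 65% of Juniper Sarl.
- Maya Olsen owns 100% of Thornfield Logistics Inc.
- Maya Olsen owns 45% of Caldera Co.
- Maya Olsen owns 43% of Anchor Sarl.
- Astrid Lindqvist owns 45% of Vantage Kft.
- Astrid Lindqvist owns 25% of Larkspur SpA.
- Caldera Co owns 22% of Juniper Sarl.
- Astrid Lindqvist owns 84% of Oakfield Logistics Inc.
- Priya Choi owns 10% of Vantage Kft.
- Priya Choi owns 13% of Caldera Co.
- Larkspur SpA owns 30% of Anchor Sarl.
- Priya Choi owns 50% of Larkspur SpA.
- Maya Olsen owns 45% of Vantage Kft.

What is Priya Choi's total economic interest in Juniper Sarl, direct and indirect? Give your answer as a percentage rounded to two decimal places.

Priya reaches Juniper along 3 paths.
Via Caldera: 13% × 22% = 2.86%.
Via Larkspur → Anchor: 50% × 30% × 65% = 9.75%.
Via Caldera → Anchor: 13% × 15% × 65% = 1.2675%.
Total: 2.86% + 9.75% + 1.2675% = 13.8775%.
Rounded: 13.88%.

13.88%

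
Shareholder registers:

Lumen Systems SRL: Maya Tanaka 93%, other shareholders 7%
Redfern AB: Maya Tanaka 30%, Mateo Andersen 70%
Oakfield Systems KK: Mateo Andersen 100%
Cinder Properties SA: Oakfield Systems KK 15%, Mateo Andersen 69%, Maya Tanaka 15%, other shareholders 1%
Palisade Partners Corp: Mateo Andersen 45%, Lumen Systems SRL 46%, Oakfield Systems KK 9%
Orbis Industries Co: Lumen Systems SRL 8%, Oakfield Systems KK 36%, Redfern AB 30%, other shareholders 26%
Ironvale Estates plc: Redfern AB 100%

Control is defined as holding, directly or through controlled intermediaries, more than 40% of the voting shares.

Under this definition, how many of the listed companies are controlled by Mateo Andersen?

6

Mateo holds 70% of Redfern, so Mateo controls Redfern.
Mateo holds 100% of Oakfield, so Mateo controls Oakfield.
Oakfield and Mateo together hold 15% + 69% = 84% of Cinder, so Mateo controls Cinder.
Mateo and Oakfield together hold 45% + 9% = 54% of Palisade, so Mateo controls Palisade.
Oakfield and Redfern together hold 36% + 30% = 66% of Orbis, so Mateo controls Orbis.
Redfern holds 100% of Ironvale, so Mateo controls Ironvale.
No other company's threshold is met.
Mateo controls 6 companies.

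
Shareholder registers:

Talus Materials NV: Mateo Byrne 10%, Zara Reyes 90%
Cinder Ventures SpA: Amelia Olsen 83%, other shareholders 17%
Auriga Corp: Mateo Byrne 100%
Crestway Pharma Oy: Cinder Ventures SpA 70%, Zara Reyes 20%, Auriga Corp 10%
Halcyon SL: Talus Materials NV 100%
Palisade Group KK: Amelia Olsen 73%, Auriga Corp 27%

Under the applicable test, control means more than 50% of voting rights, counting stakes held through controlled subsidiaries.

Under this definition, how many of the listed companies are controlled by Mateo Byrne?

1

Mateo holds 100% of Auriga, so Mateo controls Auriga.
No other company's threshold is met.
Mateo controls 1 company.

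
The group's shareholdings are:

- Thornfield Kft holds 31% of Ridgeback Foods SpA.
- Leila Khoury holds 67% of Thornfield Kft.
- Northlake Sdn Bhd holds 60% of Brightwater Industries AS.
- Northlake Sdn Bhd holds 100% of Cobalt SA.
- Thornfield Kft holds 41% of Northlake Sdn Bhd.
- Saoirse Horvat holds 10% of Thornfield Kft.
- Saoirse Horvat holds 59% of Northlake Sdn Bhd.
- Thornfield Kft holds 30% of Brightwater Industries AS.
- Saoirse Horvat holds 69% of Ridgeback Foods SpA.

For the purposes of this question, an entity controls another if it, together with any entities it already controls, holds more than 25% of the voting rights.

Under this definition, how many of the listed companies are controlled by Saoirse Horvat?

Saoirse holds 59% of Northlake, so Saoirse controls Northlake.
Northlake holds 100% of Cobalt, so Saoirse controls Cobalt.
Northlake holds 60% of Brightwater, so Saoirse controls Brightwater.
Saoirse holds 69% of Ridgeback, so Saoirse controls Ridgeback.
No other company's threshold is met.
Saoirse controls 4 companies.

4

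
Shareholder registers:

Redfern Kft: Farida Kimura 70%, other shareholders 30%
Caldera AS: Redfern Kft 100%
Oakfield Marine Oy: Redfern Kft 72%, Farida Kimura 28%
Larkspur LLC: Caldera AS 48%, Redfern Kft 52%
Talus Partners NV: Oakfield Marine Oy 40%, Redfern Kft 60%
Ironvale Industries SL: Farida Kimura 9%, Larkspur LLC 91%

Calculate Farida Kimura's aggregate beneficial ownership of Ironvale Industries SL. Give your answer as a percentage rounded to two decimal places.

72.70%

Farida reaches Ironvale along 3 paths.
Direct stake: 9% = 9%.
Via Redfern → Caldera → Larkspur: 70% × 100% × 48% × 91% = 30.576%.
Via Redfern → Larkspur: 70% × 52% × 91% = 33.124%.
Total: 9% + 30.576% + 33.124% = 72.7%.
Rounded: 72.70%.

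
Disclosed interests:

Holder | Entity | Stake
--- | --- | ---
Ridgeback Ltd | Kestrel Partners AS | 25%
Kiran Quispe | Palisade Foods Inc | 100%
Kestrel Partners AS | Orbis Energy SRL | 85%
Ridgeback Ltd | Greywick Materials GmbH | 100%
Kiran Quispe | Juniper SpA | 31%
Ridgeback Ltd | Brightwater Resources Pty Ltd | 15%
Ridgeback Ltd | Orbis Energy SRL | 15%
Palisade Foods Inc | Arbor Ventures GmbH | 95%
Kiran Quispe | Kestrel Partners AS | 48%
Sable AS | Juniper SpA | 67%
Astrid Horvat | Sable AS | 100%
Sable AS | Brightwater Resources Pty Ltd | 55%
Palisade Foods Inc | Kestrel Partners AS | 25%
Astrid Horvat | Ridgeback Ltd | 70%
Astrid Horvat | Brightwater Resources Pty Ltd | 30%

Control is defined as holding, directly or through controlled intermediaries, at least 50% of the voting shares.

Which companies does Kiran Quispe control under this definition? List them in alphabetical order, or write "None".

Arbor Ventures GmbH, Kestrel Partners AS, Orbis Energy SRL, Palisade Foods Inc

Kiran holds 100% of Palisade, so Kiran controls Palisade.
Palisade and Kiran together hold 25% + 48% = 73% of Kestrel, so Kiran controls Kestrel.
Kestrel holds 85% of Orbis, so Kiran controls Orbis.
Palisade holds 95% of Arbor, so Kiran controls Arbor.
No other company's threshold is met.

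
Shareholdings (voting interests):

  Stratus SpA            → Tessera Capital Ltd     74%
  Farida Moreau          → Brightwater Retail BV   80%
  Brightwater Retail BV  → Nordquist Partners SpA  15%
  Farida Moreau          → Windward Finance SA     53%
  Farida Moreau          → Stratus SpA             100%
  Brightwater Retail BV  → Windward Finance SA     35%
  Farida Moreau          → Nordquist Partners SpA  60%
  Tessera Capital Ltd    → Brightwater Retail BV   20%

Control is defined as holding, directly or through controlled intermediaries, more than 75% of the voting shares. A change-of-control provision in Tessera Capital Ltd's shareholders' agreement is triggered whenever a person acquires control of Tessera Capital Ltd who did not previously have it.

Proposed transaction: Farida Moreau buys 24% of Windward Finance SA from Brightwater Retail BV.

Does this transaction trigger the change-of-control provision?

No

The purchase adds only to Farida's holdings (Brightwater's stake shrinks), so Farida is the only person who could newly come to control Tessera.
Farida holds 100% of Stratus, so Farida controls Stratus.
Farida holds 80% of Brightwater, so Farida controls Brightwater.
Brightwater and Farida together hold 35% + 53% = 88% of Windward, so Farida controls Windward.
In Tessera, Farida's side holds only 74%, not > 75%.
So before the transaction, Farida does not control Tessera.
After the purchase, Farida's direct stake in Windward rises to 53% + 24% = 77%, and Brightwater's stake falls to 11%.
Brightwater and Farida together hold 11% + 77% = 88% of Windward, so Farida controls Windward.
After the transaction, Farida's side holds 74% of Tessera, not > 75%, so Farida still does not control Tessera.
No new person acquires control, so the clause is not triggered.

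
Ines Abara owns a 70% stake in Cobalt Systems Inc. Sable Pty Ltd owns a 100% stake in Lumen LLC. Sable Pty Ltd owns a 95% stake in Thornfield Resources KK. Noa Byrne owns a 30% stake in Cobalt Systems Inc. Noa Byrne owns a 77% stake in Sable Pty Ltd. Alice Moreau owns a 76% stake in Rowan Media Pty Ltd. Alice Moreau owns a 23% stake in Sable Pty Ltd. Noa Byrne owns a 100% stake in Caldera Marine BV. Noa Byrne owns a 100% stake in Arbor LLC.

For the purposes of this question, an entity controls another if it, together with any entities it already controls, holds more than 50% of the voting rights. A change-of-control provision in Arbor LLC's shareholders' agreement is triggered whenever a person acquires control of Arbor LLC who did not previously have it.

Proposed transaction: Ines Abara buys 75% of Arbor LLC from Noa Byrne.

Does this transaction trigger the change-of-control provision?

The purchase adds only to Ines's holdings (Noa's stake shrinks), so Ines is the only person who could newly come to control Arbor.
Ines holds 70% of Cobalt, so Ines controls Cobalt.
Neither Ines nor any entity Ines controls holds any voting interest in Arbor.
So before the transaction, Ines does not control Arbor.
After the purchase, Ines holds 75% of Arbor directly, and Noa's stake falls to 25%.
Ines holds 75% of Arbor, so Ines controls Arbor.
Ines did not control Arbor before and does after, so the clause is triggered.

Yes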